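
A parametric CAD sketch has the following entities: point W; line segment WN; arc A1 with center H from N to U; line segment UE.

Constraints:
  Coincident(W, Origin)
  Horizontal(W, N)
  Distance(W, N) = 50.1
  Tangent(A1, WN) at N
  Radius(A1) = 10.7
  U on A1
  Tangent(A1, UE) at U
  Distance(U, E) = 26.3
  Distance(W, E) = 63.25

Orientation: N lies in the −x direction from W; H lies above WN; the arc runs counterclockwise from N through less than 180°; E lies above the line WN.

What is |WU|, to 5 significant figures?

42.710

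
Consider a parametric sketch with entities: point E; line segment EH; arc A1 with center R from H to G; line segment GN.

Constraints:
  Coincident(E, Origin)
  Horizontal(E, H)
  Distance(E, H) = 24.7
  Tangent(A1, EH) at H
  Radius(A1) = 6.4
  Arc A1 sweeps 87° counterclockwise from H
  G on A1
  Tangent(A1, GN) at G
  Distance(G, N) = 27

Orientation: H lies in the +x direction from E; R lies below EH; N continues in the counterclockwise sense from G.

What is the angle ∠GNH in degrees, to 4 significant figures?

10.29°

On A1, H sits at bearing 90° from R; an 87° counterclockwise sweep puts G at bearing 177°, so G = R + 6.4·(cos 177°, sin 177°) = (18.31, -6.065). A1 meets GN tangentially, so RG is at right angles to GN, so GN runs along (−sin 177°, cos 177°); with |GN| = 27.0, N = (16.90, -33.03). Then cos ∠GNH = NG·NH / (|NG||NH|), giving 10.29°.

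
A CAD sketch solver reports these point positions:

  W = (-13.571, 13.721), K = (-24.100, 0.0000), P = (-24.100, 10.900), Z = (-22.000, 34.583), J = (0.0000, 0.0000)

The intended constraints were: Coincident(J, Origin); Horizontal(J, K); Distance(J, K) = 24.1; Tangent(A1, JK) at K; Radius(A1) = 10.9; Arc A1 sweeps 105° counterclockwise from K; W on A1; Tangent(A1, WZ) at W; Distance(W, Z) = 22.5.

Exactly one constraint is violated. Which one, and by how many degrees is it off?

Tangent(A1, WZ) at W — off by 7.00°.

J = (0.00, 0.00) ✓; J.y = 0.00, K.y = 0.00 ✓; |JK| = 24.10 ✓; ∠(PK, KJ) = 90.00° ✓; |PK| = 10.90 ✓; bearing(P→W) − bearing(P→K) = 105.0° ✓; |PW| = 10.90 ✓; ∠(PW, WZ) = 83.00° ✗; |WZ| = 22.50 ✓.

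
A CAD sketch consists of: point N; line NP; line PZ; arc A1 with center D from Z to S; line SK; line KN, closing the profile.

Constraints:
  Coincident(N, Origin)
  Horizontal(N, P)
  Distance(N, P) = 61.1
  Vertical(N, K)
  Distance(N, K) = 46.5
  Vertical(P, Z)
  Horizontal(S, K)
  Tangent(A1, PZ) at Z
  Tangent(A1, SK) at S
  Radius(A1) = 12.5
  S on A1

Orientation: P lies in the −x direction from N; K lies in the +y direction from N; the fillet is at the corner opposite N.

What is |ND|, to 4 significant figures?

59.31

N and K share the same x with |NK| = 46.5 and K on the +y side, so K = (0.000, 46.50). The virtual corner opposite N is at (-61.10, 46.50). A1 meets PZ tangentially, so DZ is at right angles to PZ and tangency of A1 to SK means the radius DS is perpendicular to SK, with radius 12.5, so the center D sits 12.5 in from both sides at D = (-48.60, 34.00). Then |ND| = |D − N| = 59.31.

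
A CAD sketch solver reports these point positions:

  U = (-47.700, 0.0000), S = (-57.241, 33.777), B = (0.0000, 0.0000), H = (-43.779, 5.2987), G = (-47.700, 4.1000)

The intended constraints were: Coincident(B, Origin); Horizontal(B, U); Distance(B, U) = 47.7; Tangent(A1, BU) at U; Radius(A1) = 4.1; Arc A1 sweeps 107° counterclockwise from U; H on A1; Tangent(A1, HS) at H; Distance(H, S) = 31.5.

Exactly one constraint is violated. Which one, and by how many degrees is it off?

Tangent(A1, HS) at H — off by 8.30°.

B = (0.00, 0.00) ✓; B.y = 0.00, U.y = 0.00 ✓; |BU| = 47.70 ✓; ∠(GU, UB) = 90.00° ✓; |GU| = 4.100 ✓; bearing(G→H) − bearing(G→U) = 107.0° ✓; |GH| = 4.100 ✓; ∠(GH, HS) = 81.70° ✗; |HS| = 31.50 ✓.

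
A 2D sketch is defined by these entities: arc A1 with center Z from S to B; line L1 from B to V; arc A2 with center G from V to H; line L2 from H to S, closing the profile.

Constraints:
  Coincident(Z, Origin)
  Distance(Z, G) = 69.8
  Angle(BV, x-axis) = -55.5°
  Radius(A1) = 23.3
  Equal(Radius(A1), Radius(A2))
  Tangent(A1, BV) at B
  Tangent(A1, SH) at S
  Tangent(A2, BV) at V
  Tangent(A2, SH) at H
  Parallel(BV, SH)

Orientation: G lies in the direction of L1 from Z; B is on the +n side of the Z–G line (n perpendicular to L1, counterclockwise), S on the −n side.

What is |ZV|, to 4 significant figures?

73.59

The slot axis is L1's direction at -55.5°, so u = (cos -55.5°, sin -55.5°) = (0.5664, -0.8241) and n = (−sin -55.5°, cos -55.5°) = (0.8241, 0.5664). Z is at the origin and G lies 69.8 along u from Z, so G = 69.8·u = (39.54, -57.52). Tangency of A1 to both parallel lines with radius 23.3 puts B and S at Z ± 23.3·n: B = (19.20, 13.20), S = (-19.20, -13.20). Equal radii place V and H the same way about G: V = G + 23.3·n = (58.74, -44.33), H = G − 23.3·n = (20.33, -70.72). Then |ZV| = |V − Z| = 73.59.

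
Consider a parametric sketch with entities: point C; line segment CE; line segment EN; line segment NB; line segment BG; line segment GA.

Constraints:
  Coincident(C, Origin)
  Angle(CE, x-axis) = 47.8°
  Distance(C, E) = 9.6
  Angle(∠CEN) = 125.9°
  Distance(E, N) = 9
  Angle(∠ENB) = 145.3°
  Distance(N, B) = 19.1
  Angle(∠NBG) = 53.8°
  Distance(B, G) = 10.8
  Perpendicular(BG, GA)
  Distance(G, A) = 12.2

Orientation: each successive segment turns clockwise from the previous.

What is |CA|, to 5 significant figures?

16.862

C is at the origin; CE runs at 47.8° with length 9.6, so E = (6.4485, 7.1117). ∠CEN = 125.9° gives EN at -6.3000° from the x-axis; with |EN| = 9.0, N = (15.394, 6.1241). ∠ENB = 145.3° gives NB at -41.000° from the x-axis; with |NB| = 19.1, B = (29.809, -6.4066). ∠NBG = 53.8° gives BG at -167.20° from the x-axis; with |BG| = 10.8, G = (19.278, -8.7993). BG is perpendicular to GA, so GA runs at 102.80°; with |GA| = 12.2, A = (16.575, 3.0975). Then |CA| = |A − C| = 16.862.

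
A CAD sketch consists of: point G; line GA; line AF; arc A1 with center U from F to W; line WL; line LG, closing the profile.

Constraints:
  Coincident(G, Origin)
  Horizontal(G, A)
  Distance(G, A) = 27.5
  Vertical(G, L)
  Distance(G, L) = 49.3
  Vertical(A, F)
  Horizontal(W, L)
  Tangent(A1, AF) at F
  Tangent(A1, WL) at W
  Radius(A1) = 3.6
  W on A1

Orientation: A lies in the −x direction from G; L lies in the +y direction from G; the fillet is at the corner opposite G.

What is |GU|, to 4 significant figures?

51.57

G is at the origin; G and A share the same y with |GA| = 27.5 and A on the −x side, so A = (-27.50, 0.000). GL is vertical with |GL| = 49.3 and L on the +y side, so L = (0.000, 49.30). The virtual corner opposite G is at (-27.50, 49.30). The tangent condition forces UF to be normal to AF and A1 meets WL tangentially, so UW is at right angles to WL, with radius 3.6, so the center U sits 3.6 in from both sides at U = (-23.90, 45.70). Then |GU| = |U − G| = 51.57.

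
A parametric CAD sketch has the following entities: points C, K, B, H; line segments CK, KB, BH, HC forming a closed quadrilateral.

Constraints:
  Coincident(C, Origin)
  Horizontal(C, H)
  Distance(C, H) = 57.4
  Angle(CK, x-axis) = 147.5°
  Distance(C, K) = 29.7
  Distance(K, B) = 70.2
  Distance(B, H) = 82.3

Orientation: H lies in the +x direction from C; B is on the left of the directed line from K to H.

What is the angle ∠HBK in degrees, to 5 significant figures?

66.276°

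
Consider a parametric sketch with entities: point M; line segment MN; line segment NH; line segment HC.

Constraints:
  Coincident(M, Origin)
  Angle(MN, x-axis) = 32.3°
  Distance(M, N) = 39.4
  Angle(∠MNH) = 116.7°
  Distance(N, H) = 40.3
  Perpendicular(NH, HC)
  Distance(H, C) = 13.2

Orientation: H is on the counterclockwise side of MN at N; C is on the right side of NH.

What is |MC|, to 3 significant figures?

75.5

M is at the origin; MN runs at 32.3° with length 39.4, so N = 39.4·(cos 32.3°, sin 32.3°) = (33.3, 21.1). ∠MNH = 116.7°, so NH runs at 32.3° + (180° − 116.7°) = 95.6° from the x-axis; with |NH| = 40.3, H = N + 40.3·(cos 95.6°, sin 95.6°) = (29.4, 61.2). The perpendicularity gives HC at right angles to NH; with |HC| = 13.2 on the right of NH, C = H + 13.2·(0.995, 0.0976) = (42.5, 62.4). Then |MC| = |C − M| = 75.5.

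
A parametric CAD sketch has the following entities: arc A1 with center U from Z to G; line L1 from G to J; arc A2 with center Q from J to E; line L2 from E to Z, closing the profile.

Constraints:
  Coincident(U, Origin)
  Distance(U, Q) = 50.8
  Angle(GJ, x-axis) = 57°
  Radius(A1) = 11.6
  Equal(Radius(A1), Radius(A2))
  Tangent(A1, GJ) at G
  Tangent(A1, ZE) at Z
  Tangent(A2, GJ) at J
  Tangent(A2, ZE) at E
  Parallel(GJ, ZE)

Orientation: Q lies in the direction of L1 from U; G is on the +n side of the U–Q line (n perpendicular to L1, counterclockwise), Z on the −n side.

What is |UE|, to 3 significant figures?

52.1

The slot axis is L1's direction at 57.0°, so u = (cos 57.0°, sin 57.0°) = (0.545, 0.839) and n = (−sin 57.0°, cos 57.0°) = (-0.839, 0.545). U is at the origin and Q lies 50.8 along u from U, so Q = 50.8·u = (27.7, 42.6). Tangency of A1 to both parallel lines with radius 11.6 puts G and Z at U ± 11.6·n: G = (-9.73, 6.32), Z = (9.73, -6.32). Equal radii place J and E the same way about Q: J = Q + 11.6·n = (17.9, 48.9), E = Q − 11.6·n = (37.4, 36.3). Then |UE| = |E − U| = 52.1.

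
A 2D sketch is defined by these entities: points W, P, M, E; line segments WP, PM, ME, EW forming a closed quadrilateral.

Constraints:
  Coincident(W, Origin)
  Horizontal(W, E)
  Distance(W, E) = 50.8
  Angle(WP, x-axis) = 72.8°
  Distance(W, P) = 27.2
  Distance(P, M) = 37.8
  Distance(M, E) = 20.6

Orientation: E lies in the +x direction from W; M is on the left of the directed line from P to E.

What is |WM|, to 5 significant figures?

49.505

Checks: |PM| = 37.80 ✓; |ME| = 20.60 ✓.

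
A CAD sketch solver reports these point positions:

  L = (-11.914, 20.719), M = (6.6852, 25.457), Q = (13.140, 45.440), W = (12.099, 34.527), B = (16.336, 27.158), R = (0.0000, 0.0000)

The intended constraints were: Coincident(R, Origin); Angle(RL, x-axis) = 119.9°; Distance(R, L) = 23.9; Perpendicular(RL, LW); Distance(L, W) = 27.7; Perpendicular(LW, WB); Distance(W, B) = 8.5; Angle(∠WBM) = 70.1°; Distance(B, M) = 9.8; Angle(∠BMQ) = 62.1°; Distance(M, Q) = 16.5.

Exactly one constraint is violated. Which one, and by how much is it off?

Distance(M, Q) = 16.5 — off by 4.50.

R = (0.00, 0.00) ✓; RL at 119.9° ✓; |RL| = 23.90 ✓; ∠(RL, LW) = 90.00° ✓; |LW| = 27.70 ✓; ∠(LW, WB) = 90.00° ✓; |WB| = 8.500 ✓; ∠WBM = 70.10° ✓; |BM| = 9.800 ✓; ∠BMQ = 62.10° ✓; |MQ| = 21.00 ✗.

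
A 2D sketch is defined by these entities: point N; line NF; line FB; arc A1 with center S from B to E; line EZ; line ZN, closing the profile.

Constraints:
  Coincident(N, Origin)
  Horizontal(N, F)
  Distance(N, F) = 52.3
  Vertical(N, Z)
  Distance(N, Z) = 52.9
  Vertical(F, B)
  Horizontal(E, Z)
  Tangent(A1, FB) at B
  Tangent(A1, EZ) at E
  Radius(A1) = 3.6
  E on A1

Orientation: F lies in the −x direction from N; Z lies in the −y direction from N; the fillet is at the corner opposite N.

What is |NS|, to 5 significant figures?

69.298

N is at the origin; NF is horizontal with |NF| = 52.3 and F on the −x side, so F = (-52.300, 0.0000). NZ is vertical with |NZ| = 52.9 and Z on the −y side, so Z = (0.0000, -52.900). The virtual corner opposite N is at (-52.300, -52.900). The tangent condition forces SB to be normal to FB and since A1 is tangent to EZ there, SE ⟂ EZ, with radius 3.6, so the center S sits 3.6 in from both sides at S = (-48.700, -49.300). Then |NS| = |S − N| = 69.298.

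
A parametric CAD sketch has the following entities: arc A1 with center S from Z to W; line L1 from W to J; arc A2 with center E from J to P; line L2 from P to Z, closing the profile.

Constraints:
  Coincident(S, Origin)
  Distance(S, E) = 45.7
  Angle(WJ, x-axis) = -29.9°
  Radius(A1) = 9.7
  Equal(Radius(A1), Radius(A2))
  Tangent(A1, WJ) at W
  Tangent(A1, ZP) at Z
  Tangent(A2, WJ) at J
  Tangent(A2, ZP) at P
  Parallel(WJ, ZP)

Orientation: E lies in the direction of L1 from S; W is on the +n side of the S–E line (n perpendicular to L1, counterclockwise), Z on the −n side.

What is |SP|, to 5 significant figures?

46.718

The slot axis is L1's direction at -29.9°, so u = (cos -29.9°, sin -29.9°) = (0.86690, -0.49849) and n = (−sin -29.9°, cos -29.9°) = (0.49849, 0.86690). S is at the origin and E lies 45.7 along u from S, so E = 45.7·u = (39.617, -22.781). Tangency of A1 to both parallel lines with radius 9.7 puts W and Z at S ± 9.7·n: W = (4.8353, 8.4089), Z = (-4.8353, -8.4089). Equal radii place J and P the same way about E: J = E + 9.7·n = (44.453, -14.372), P = E − 9.7·n = (34.782, -31.190). Then |SP| = |P − S| = 46.718.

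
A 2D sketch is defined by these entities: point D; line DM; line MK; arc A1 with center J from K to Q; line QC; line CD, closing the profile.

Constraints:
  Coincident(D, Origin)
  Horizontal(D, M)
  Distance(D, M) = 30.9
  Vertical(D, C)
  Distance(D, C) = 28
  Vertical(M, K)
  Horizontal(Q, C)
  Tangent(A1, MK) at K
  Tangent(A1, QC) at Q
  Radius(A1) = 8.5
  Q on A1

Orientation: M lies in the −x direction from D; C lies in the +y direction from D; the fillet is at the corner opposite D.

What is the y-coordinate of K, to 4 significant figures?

19.50

D is at the origin; D and M share the same y with |DM| = 30.9 and M on the −x side, so M = (-30.90, 0.000). D and C share the same x with |DC| = 28.0 and C on the +y side, so C = (0.000, 28.00). The virtual corner opposite D is at (-30.90, 28.00). Since A1 is tangent to MK there, JK ⟂ MK and the tangent condition forces JQ to be normal to QC, with radius 8.5, so the center J sits 8.5 in from both sides at J = (-22.40, 19.50). That places the tangent points at K = (-30.90, 19.50) on MK and Q = (-22.40, 28.00) on QC. So K.y = 19.50.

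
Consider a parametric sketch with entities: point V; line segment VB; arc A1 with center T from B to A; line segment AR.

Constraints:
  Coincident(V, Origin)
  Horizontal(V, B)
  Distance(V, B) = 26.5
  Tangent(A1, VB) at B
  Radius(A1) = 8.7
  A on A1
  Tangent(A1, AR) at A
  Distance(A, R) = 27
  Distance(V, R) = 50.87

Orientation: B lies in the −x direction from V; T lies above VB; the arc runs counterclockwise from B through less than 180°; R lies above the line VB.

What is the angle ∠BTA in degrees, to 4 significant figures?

129.1°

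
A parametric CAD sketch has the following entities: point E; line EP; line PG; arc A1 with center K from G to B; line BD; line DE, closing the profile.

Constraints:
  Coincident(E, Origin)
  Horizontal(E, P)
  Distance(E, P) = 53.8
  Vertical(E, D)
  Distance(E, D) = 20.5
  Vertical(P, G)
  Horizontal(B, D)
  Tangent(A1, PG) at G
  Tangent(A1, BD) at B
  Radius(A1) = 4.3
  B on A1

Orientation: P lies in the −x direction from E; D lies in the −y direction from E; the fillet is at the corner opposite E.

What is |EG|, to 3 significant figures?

56.2

The virtual corner opposite E is at (-53.8, -20.5). Tangency of A1 to PG means the radius KG is perpendicular to PG and the tangent condition forces KB to be normal to BD, with radius 4.3, so the center K sits 4.3 in from both sides at K = (-49.5, -16.2). That places the tangent points at G = (-53.8, -16.2) on PG and B = (-49.5, -20.5) on BD. Then |EG| = |G − E| = 56.2.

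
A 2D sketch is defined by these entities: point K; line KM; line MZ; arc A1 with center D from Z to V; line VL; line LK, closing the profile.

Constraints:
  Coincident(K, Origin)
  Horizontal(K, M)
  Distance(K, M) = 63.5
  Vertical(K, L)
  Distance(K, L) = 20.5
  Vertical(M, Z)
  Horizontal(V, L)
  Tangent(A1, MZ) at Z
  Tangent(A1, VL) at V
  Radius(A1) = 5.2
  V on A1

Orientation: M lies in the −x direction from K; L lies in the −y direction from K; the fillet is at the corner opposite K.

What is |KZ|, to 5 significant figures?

65.317

K is at the origin; KM is horizontal with |KM| = 63.5 and M on the −x side, so M = (-63.500, 0.0000). K and L share the same x with |KL| = 20.5 and L on the −y side, so L = (0.0000, -20.500). The virtual corner opposite K is at (-63.500, -20.500). Since A1 is tangent to MZ there, DZ ⟂ MZ and A1 meets VL tangentially, so DV is at right angles to VL, with radius 5.2, so the center D sits 5.2 in from both sides at D = (-58.300, -15.300). That places the tangent points at Z = (-63.500, -15.300) on MZ and V = (-58.300, -20.500) on VL. Then |KZ| = |Z − K| = 65.317.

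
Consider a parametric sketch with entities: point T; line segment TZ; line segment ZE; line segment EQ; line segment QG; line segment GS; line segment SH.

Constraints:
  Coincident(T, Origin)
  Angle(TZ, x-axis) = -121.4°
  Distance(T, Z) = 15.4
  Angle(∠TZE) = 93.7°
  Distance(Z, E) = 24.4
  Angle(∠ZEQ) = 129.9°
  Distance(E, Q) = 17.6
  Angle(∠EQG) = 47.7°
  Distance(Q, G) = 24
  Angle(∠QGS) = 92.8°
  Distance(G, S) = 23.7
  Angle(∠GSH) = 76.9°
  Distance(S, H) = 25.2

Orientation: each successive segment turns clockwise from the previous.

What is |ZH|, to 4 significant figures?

36.57

T is at the origin; TZ runs at -121.4° with length 15.4, so Z = (-8.024, -13.14). ∠TZE = 93.7° gives ZE at 152.3° from the x-axis; with |ZE| = 24.4, E = (-29.63, -1.803). ∠ZEQ = 129.9° gives EQ at 102.2° from the x-axis; with |EQ| = 17.6, Q = (-33.35, 15.40). ∠EQG = 47.7° gives QG at -30.10° from the x-axis; with |QG| = 24.0, G = (-12.58, 3.364). ∠QGS = 92.8° gives GS at -117.3° from the x-axis; with |GS| = 23.7, S = (-23.45, -17.70). ∠GSH = 76.9° gives SH at 139.6° from the x-axis; with |SH| = 25.2, H = (-42.64, -1.364). Then |ZH| = |H − Z| = 36.57.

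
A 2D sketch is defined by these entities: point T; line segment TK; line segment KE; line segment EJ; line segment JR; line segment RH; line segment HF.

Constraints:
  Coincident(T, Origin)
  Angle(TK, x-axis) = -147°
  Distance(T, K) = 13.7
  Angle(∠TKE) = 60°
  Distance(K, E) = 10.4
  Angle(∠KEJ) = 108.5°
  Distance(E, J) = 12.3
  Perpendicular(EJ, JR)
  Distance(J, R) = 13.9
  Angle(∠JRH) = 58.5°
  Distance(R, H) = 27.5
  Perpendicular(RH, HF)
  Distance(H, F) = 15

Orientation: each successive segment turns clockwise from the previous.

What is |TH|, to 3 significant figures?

22.6

The perpendicularity gives JR at right angles to EJ, so JR runs at -68.5°; with |JR| = 13.9, R = (4.50, -5.50). ∠JRH = 58.5° gives RH at 170° from the x-axis; with |RH| = 27.5, H = (-22.6, -0.725). Then |TH| = |H − T| = 22.6.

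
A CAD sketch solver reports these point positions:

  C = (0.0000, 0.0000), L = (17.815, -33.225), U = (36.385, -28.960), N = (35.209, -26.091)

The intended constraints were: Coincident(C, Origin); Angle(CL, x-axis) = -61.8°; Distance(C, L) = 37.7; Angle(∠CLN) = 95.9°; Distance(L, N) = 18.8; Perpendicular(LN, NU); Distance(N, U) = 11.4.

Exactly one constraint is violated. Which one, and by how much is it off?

Distance(N, U) = 11.4 — off by 8.30.

C = (0.00, 0.00) ✓; CL at -61.80° ✓; |CL| = 37.70 ✓; ∠CLN = 95.90° ✓; |LN| = 18.80 ✓; ∠(LN, NU) = 90.01° ✓; |NU| = 3.101 ✗.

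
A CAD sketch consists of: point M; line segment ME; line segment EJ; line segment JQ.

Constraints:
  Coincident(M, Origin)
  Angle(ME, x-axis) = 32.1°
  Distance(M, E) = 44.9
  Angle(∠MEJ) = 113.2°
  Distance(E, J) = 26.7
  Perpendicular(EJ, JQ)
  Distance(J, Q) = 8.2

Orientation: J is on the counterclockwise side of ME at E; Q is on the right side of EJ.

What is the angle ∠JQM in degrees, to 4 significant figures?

41.90°

M is at the origin; ME runs at 32.1° with length 44.9, so E = 44.9·(cos 32.1°, sin 32.1°) = (38.04, 23.86). ∠MEJ = 113.2°, so EJ runs at 32.1° + (180° − 113.2°) = 98.90° from the x-axis; with |EJ| = 26.7, J = E + 26.7·(cos 98.90°, sin 98.90°) = (33.91, 50.24). EJ ⟂ JQ; with |JQ| = 8.2 on the right of EJ, Q = J + 8.2·(0.9880, 0.1547) = (42.01, 51.51). Then cos ∠JQM = QJ·QM / (|QJ||QM|), giving 41.90°.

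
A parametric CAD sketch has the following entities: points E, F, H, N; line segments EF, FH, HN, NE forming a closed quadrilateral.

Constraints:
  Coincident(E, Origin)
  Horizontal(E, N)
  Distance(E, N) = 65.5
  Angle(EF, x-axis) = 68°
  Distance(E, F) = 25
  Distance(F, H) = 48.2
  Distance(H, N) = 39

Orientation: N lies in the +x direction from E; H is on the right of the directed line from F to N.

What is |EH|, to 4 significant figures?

37.25

E is at the origin; E and N share the same y with |EN| = 65.5 and N in +x, so N = (65.5, 0). EF runs at 68.0° with |EF| = 25.0, so F = (9.365, 23.18). H is determined by |FH| = 48.2 and |HN| = 39.0 together: it lies at the intersection of circle(F, 48.2) and circle(N, 39.0). With |FN| = 60.73, the foot of the radical line on FN is 36.97 from F and the perpendicular offset is √(48.2² − 36.97²) = 30.93. Taking the right-of-FN solution: H = (31.73, -19.52).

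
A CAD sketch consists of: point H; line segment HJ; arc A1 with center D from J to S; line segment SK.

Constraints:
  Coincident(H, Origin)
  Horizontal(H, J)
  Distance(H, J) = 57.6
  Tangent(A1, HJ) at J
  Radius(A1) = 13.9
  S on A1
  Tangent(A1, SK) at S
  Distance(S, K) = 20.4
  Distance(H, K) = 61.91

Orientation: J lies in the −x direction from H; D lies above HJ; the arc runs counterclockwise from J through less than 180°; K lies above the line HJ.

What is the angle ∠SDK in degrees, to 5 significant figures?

55.731°

H is at the origin; HJ is horizontal with |HJ| = 57.6 and J on the −x side, so J = (-57.600, 0.0000). A1 meets HJ tangentially, so DJ is at right angles to HJ, so D = J + (0, 13.9) = (-57.600, 13.900). Since DS ⟂ SK (tangency), |DK| = √(13.9² + 20.4²) = 24.685 regardless of where S sits on A1. So K lies on both circle(H, 61.91) and circle(D, 24.685); the above-HJ intersection is K = (-49.479, 37.211). S is the foot of the tangent from K: S = (-44.178, 17.512).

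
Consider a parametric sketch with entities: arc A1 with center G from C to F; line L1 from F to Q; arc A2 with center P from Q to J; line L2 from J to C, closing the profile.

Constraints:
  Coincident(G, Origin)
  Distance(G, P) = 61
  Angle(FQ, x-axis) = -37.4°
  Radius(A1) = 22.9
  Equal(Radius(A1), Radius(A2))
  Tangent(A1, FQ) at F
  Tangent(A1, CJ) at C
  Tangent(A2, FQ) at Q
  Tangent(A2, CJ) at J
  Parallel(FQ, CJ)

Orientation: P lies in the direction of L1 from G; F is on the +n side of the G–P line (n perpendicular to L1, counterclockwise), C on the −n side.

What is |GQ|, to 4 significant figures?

65.16

Tangency of A1 to both parallel lines with radius 22.9 puts F and C at G ± 22.9·n: F = (13.91, 18.19), C = (-13.91, -18.19). Equal radii place Q and J the same way about P: Q = P + 22.9·n = (62.37, -18.86), J = P − 22.9·n = (34.55, -55.24). Then |GQ| = |Q − G| = 65.16.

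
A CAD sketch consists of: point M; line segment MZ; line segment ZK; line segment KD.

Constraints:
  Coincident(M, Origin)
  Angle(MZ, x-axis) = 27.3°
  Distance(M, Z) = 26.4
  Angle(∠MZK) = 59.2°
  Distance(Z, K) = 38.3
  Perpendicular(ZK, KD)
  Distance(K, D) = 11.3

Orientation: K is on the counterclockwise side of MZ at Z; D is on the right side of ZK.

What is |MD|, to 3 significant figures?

42.1

M is at the origin; MZ runs at 27.3° with length 26.4, so Z = 26.4·(cos 27.3°, sin 27.3°) = (23.5, 12.1). ∠MZK = 59.2°, so ZK runs at 27.3° + (180° − 59.2°) = 148° from the x-axis; with |ZK| = 38.3, K = Z + 38.3·(cos 148°, sin 148°) = (-9.06, 32.3). The perpendicularity gives KD at right angles to ZK; with |KD| = 11.3 on the right of ZK, D = K + 11.3·(0.528, 0.849) = (-3.08, 41.9). Then |MD| = |D − M| = 42.1.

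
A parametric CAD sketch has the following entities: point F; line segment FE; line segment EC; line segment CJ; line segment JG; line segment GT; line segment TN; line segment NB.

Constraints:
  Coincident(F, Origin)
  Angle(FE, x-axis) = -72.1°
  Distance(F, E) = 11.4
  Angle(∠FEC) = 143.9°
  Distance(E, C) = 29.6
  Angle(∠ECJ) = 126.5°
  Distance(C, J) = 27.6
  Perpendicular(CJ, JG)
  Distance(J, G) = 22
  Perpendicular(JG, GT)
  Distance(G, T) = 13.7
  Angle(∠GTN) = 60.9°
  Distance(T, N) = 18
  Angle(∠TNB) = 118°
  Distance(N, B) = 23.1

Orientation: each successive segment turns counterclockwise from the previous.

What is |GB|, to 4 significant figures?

23.73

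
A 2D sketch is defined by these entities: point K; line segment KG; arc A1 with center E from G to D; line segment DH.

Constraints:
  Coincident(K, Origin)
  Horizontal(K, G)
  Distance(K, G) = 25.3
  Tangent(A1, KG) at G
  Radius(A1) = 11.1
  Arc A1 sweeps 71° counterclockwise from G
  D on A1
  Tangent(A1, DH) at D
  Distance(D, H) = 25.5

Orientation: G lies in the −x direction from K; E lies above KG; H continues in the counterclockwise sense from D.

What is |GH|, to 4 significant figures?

36.77

K is at the origin; K and G share the same y with |KG| = 25.3 and G on the −x side, so G = (-25.30, 0.000). Tangency of A1 to KG means the radius EG is perpendicular to KG, so E = G + (0, 11.1) = (-25.30, 11.10). On A1, G sits at bearing -90° from E; a 71° counterclockwise sweep puts D at bearing -19°, so D = E + 11.1·(cos -19°, sin -19°) = (-14.80, 7.486). Tangency of A1 to DH means the radius ED is perpendicular to DH, so DH runs along (−sin -19°, cos -19°); with |DH| = 25.5, H = (-6.503, 31.60). Then |GH| = |H − G| = 36.77.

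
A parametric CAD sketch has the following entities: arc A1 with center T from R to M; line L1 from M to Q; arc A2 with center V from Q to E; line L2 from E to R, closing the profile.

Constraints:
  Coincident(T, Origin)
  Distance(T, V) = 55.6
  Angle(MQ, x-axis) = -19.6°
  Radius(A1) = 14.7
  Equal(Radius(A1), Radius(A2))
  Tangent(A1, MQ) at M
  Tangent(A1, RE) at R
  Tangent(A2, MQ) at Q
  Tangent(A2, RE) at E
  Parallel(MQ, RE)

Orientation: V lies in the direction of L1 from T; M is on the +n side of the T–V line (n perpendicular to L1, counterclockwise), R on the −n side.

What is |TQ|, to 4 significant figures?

57.51

Tangency of A1 to both parallel lines with radius 14.7 puts M and R at T ± 14.7·n: M = (4.931, 13.85), R = (-4.931, -13.85). Equal radii place Q and E the same way about V: Q = V + 14.7·n = (57.31, -4.803), E = V − 14.7·n = (47.45, -32.50). Then |TQ| = |Q − T| = 57.51.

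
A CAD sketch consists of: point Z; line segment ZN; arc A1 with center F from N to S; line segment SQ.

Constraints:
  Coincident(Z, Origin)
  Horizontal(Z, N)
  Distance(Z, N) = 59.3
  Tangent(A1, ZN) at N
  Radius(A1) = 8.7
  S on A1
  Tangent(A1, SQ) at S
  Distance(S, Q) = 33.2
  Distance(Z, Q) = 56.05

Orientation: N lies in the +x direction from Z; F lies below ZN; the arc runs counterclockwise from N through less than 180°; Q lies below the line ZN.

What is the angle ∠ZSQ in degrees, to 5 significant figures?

79.908°

Checks: |FS| = 8.700 ✓; ∠(FS, SQ) = 90.00° ✓; |SQ| = 33.20 ✓; |ZQ| = 56.05 ✓.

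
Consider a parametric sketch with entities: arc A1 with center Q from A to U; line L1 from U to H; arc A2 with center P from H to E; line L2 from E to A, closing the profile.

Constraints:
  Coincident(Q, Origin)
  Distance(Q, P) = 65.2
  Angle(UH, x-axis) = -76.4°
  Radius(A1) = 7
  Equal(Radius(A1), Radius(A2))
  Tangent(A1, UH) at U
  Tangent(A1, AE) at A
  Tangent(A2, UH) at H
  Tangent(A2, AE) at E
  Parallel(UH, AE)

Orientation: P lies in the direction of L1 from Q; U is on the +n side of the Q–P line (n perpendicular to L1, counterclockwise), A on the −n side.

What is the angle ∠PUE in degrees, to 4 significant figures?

5.991°

The slot axis is L1's direction at -76.4°, so u = (cos -76.4°, sin -76.4°) = (0.2351, -0.9720) and n = (−sin -76.4°, cos -76.4°) = (0.9720, 0.2351). Q is at the origin and P lies 65.2 along u from Q, so P = 65.2·u = (15.33, -63.37). Tangency of A1 to both parallel lines with radius 7.0 puts U and A at Q ± 7.0·n: U = (6.804, 1.646), A = (-6.804, -1.646). Equal radii place H and E the same way about P: H = P + 7.0·n = (22.13, -61.73), E = P − 7.0·n = (8.528, -65.02). Then cos ∠PUE = UP·UE / (|UP||UE|), giving 5.991°.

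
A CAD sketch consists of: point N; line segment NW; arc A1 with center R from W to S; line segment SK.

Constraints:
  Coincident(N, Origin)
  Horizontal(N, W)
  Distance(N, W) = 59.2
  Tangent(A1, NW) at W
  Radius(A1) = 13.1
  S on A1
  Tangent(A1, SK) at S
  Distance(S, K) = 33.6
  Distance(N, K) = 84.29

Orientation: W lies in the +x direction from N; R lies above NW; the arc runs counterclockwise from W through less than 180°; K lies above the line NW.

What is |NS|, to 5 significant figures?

73.632

Checks: |RS| = 13.10 ✓; ∠(RS, SK) = 90.00° ✓; |SK| = 33.60 ✓; |NK| = 84.29 ✓.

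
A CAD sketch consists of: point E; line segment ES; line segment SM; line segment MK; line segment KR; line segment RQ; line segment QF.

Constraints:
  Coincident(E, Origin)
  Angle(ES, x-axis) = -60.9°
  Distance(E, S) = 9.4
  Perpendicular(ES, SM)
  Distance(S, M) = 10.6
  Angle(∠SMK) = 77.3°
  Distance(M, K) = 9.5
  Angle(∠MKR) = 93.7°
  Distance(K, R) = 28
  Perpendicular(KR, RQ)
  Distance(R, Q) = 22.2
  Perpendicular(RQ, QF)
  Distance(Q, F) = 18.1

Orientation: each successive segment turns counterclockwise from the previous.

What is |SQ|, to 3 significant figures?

23.1

E is at the origin; ES runs at -60.9° with length 9.4, so S = (4.57, -8.21). The perpendicularity gives SM at right angles to ES, so SM runs at 29.1°; with |SM| = 10.6, M = (13.8, -3.06). ∠SMK = 77.3° gives MK at 132° from the x-axis; with |MK| = 9.5, K = (7.50, 4.02). ∠MKR = 93.7° gives KR at -142° from the x-axis; with |KR| = 28.0, R = (-14.5, -13.3). The perpendicularity gives RQ at right angles to KR, so RQ runs at -51.9°; with |RQ| = 22.2, Q = (-0.835, -30.7). Then |SQ| = |Q − S| = 23.1.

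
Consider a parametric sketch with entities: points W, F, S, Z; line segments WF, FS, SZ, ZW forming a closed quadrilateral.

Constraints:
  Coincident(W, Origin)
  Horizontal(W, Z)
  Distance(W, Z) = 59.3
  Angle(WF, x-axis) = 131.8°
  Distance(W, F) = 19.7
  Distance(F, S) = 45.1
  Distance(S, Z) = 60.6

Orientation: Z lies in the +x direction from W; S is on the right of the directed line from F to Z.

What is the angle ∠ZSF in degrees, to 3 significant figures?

87.4°

Checks: |FS| = 45.10 ✓; |SZ| = 60.60 ✓.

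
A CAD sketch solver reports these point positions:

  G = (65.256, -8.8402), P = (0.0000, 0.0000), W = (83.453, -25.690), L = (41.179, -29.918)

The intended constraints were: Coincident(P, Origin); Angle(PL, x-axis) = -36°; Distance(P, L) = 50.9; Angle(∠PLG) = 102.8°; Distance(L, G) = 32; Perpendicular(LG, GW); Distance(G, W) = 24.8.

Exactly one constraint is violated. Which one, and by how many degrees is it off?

Perpendicular(LG, GW) — off by 6.00°.

P = (0.00, 0.00) ✓; PL at -36.00° ✓; |PL| = 50.90 ✓; ∠PLG = 102.8° ✓; |LG| = 32.00 ✓; ∠(LG, GW) = 84.00° ✗; |GW| = 24.80 ✓.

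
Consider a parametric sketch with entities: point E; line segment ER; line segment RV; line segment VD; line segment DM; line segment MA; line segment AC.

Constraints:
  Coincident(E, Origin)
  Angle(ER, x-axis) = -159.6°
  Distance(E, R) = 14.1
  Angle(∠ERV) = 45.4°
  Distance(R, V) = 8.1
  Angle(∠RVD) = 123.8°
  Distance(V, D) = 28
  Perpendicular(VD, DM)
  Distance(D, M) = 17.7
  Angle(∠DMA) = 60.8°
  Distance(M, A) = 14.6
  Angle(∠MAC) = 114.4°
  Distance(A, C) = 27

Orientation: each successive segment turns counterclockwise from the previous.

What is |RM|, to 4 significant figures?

34.31

E is at the origin; ER runs at -159.6° with length 14.1, so R = (-13.22, -4.915). ∠ERV = 45.4° gives RV at -25.00° from the x-axis; with |RV| = 8.1, V = (-5.875, -8.338). ∠RVD = 123.8° gives VD at 31.20° from the x-axis; with |VD| = 28.0, D = (18.08, 6.167). VD is perpendicular to DM, so DM runs at 121.2°; with |DM| = 17.7, M = (8.907, 21.31). Then |RM| = |M − R| = 34.31.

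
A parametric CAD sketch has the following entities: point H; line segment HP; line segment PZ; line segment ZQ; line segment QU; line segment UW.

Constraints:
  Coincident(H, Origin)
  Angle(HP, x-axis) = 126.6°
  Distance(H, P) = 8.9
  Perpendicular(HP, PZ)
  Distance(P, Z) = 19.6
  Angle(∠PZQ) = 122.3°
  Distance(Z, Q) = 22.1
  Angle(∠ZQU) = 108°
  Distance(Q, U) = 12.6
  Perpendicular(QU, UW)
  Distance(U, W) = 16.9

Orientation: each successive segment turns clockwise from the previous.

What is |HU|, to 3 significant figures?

30.4

H is at the origin; HP runs at 126.6° with length 8.9, so P = (-5.31, 7.15). HP is perpendicular to PZ, so PZ runs at 36.6°; with |PZ| = 19.6, Z = (10.4, 18.8). ∠PZQ = 122.3° gives ZQ at -21.1° from the x-axis; with |ZQ| = 22.1, Q = (31.0, 10.9). ∠ZQU = 108.0° gives QU at -93.1° from the x-axis; with |QU| = 12.6, U = (30.4, -1.71). Then |HU| = |U − H| = 30.4.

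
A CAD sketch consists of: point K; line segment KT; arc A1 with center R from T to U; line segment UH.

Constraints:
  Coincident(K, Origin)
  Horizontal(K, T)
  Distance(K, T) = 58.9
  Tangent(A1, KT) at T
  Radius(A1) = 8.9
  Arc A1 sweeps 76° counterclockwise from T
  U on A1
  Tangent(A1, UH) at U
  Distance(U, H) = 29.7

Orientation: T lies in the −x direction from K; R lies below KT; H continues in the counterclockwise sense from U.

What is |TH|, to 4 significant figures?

38.92

K is at the origin; K and T share the same y with |KT| = 58.9 and T on the −x side, so T = (-58.90, 0.000). Since A1 is tangent to KT there, RT ⟂ KT, so R = T + (0, -8.9) = (-58.90, -8.900). On A1, T sits at bearing 90° from R; a 76° counterclockwise sweep puts U at bearing 166°, so U = R + 8.9·(cos 166°, sin 166°) = (-67.54, -6.747). Since A1 is tangent to UH there, RU ⟂ UH, so UH runs along (−sin 166°, cos 166°); with |UH| = 29.7, H = (-74.72, -35.56). Then |TH| = |H − T| = 38.92.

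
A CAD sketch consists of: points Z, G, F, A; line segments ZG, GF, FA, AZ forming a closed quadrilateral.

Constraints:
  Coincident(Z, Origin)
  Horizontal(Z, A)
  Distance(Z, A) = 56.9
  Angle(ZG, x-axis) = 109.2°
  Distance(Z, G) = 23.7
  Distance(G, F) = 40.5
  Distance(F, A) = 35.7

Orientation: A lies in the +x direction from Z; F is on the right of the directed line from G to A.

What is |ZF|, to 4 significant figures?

22.30

Checks: |GF| = 40.50 ✓; |FA| = 35.70 ✓.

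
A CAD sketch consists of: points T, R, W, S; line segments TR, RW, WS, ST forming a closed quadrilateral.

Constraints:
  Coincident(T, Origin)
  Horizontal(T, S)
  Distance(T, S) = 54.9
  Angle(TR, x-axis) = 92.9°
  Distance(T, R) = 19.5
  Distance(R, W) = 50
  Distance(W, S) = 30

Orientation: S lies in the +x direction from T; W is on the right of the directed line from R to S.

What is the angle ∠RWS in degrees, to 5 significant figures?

91.960°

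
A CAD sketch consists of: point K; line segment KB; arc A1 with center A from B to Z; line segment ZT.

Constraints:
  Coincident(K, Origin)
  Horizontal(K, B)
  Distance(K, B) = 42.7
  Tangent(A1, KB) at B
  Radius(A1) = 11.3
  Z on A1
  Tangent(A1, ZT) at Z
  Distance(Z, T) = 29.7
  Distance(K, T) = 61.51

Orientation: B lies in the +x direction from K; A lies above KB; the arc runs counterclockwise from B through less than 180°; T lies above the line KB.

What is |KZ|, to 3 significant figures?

55.5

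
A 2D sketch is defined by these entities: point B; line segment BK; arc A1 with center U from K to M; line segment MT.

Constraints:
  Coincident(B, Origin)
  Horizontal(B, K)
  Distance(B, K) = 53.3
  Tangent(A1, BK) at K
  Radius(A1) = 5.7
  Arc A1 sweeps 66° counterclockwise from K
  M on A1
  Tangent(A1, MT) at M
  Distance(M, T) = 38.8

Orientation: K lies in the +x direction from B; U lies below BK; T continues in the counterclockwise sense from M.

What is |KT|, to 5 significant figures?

44.137

B is at the origin; BK is horizontal with |BK| = 53.3 and K on the +x side, so K = (53.300, 0.0000). Since A1 is tangent to BK there, UK ⟂ BK, so U = K + (0, -5.7) = (53.300, -5.7000). On A1, K sits at bearing 90° from U; a 66° counterclockwise sweep puts M at bearing 156°, so M = U + 5.7·(cos 156°, sin 156°) = (48.093, -3.3816). Tangency of A1 to MT means the radius UM is perpendicular to MT, so MT runs along (−sin 156°, cos 156°); with |MT| = 38.8, T = (32.311, -38.827). Then |KT| = |T − K| = 44.137.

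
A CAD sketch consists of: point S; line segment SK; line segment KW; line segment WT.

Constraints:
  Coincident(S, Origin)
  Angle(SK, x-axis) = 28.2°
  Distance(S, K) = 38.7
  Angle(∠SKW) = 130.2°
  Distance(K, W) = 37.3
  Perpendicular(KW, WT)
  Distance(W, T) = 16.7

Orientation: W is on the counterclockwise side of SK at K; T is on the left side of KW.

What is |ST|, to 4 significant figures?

63.59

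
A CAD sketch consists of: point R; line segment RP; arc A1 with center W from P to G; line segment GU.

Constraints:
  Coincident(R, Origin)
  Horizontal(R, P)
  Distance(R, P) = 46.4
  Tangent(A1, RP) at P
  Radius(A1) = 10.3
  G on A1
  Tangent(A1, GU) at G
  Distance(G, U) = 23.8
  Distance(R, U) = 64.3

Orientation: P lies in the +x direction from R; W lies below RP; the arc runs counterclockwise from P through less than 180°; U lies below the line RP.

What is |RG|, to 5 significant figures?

42.078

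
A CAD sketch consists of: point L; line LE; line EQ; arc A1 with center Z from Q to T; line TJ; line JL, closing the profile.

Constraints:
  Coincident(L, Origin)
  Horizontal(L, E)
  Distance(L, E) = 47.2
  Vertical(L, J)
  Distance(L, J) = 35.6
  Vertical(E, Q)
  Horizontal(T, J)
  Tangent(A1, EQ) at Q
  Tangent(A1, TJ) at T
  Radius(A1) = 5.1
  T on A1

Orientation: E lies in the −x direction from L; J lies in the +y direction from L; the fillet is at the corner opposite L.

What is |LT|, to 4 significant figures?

55.13

L is at the origin; L and E share the same y with |LE| = 47.2 and E on the −x side, so E = (-47.20, 0.000). L and J share the same x with |LJ| = 35.6 and J on the +y side, so J = (0.000, 35.60). The virtual corner opposite L is at (-47.20, 35.60). Since A1 is tangent to EQ there, ZQ ⟂ EQ and tangency of A1 to TJ means the radius ZT is perpendicular to TJ, with radius 5.1, so the center Z sits 5.1 in from both sides at Z = (-42.10, 30.50). That places the tangent points at Q = (-47.20, 30.50) on EQ and T = (-42.10, 35.60) on TJ. Then |LT| = |T − L| = 55.13.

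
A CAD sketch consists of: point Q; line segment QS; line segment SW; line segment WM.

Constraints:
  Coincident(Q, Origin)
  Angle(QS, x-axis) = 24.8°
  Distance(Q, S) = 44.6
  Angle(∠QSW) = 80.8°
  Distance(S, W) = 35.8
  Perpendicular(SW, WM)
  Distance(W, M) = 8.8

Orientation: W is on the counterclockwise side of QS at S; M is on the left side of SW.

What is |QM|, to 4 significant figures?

45.42

Q is at the origin; QS runs at 24.8° with length 44.6, so S = 44.6·(cos 24.8°, sin 24.8°) = (40.49, 18.71). ∠QSW = 80.8°, so SW runs at 24.8° + (180° − 80.8°) = 124.0° from the x-axis; with |SW| = 35.8, W = S + 35.8·(cos 124.0°, sin 124.0°) = (20.47, 48.39). SW ⟂ WM; with |WM| = 8.8 on the left of SW, M = W + 8.8·(-0.8290, -0.5592) = (13.17, 43.47). Then |QM| = |M − Q| = 45.42.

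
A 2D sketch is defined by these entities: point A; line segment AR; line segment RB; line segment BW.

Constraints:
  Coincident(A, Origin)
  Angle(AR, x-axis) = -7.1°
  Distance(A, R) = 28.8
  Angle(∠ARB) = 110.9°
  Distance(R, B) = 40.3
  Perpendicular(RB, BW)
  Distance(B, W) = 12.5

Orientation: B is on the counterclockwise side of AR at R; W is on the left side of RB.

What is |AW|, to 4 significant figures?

52.59

∠ARB = 110.9°, so RB runs at -7.1° + (180° − 110.9°) = 62.00° from the x-axis; with |RB| = 40.3, B = R + 40.3·(cos 62.00°, sin 62.00°) = (47.50, 32.02). The perpendicularity gives BW at right angles to RB; with |BW| = 12.5 on the left of RB, W = B + 12.5·(-0.8829, 0.4695) = (36.46, 37.89). Then |AW| = |W − A| = 52.59.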